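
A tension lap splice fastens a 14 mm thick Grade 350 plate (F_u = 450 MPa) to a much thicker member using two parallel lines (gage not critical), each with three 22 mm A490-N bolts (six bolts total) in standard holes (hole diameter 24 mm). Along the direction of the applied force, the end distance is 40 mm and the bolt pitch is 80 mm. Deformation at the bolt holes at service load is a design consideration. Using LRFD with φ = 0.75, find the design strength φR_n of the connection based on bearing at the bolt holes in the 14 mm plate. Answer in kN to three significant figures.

1320 kN

Per bolt r_n = 1.2 l_c t F_u ≤ 2.4 d t F_u; upper limit = 2.4 × 22 × 14 × 450 / 1000 = 332.6 kN.
Edge bolt: l_c = 40 − 24/2 = 28 mm → 1.2 × 28 × 14 × 450 / 1000 = 211.7 → r_n = 211.7 kN.
Interior bolts: l_c = 80 − 24 = 56 mm → 1.2 × 56 × 14 × 450 / 1000 = 423.4 → r_n = 332.6 kN.
R_n = 2 × 211.7 + 4 × 332.6 = 1754 kN.
Design strength φR_n = 0.75 × 1754 = 1320 kN.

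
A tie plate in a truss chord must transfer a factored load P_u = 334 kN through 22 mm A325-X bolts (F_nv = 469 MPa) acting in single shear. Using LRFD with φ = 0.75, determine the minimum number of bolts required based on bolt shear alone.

A_b = π·22²/4 = 380.1 mm².
Per-bolt design strength φR_n = 0.75 × 469 × 380.1 × 1 / 1000 = 133.7 kN.
n ≥ 334 / 133.7 = 2.498 → use 3 bolts.

3 bolts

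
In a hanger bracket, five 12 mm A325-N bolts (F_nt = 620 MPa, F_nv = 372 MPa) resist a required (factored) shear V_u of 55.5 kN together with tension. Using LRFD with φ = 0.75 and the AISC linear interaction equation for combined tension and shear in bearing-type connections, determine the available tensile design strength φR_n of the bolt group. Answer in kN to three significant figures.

249 kN

A_b = π·12²/4 = 113.1 mm²; f_rv = 55.5 × 1000 / (5 × 113.1) = 98.15 MPa.
F'_nt = 1.3 F_nt − (F_nt / φF_nv) f_rv = 1.3·620 − (620/(0.75·372))·98.15 = 587.9 MPa, capped at F_nt → F'_nt = 587.9 MPa.
R_n = F'_nt · A_b · n = 587.9 × 113.1 × 5 / 1000 = 332.4 kN.
Design strength φR_n = 0.75 × 332.4 = 249 kN.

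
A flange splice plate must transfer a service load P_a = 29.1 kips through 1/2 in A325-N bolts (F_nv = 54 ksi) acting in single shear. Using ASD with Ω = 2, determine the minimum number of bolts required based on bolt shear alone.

6 bolts

A_b = π·0.5²/4 = 0.1963 in².
Per-bolt allowable strength R_n/Ω = 54 × 0.1963 × 1 / 2 = 5.301 kips.
n ≥ 29.1 / 5.301 = 5.489 → use 6 bolts.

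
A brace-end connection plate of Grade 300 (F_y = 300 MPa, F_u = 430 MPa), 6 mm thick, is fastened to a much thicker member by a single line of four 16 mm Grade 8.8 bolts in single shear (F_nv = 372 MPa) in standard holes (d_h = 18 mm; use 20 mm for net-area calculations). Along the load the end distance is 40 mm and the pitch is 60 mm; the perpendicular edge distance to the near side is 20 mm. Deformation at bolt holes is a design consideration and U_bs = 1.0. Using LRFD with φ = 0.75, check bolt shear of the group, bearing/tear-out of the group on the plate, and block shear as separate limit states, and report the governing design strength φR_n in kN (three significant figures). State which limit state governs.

Bolt shear: A_b = π·16²/4 = 201.1 mm²; R_n = 372 × 201.1 × 4 × 1 / 1000 = 299.2 kN → 0.75 × 299.2 = 224 kN.
Bearing: edge l_c = 31, r_n = 95.98 kN; interior l_c = 42, r_n = 99.07 kN; R_n = 95.98 + 3·99.07 = 393.2 kN → 295 kN.
Block shear: A_gv = 1320, A_nv = 900, A_nt = 60 mm²; R_n = min(0.6F_uA_nv, 0.6F_yA_gv) + U_bs·F_u·A_nt = 258 kN → 194 kN.
Block shear governs: 194 kN.

194 kN (block shear governs)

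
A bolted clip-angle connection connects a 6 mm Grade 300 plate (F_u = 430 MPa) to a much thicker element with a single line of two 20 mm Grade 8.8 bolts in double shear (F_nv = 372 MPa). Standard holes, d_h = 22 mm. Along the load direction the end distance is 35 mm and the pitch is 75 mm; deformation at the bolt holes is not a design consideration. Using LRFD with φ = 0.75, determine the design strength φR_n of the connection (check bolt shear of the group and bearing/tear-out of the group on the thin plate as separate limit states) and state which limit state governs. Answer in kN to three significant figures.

186 kN (bearing governs)

Bolt shear: A_b = π·20²/4 = 314.2 mm²; R_n = 372 × 314.2 × 2 × 2 / 1000 = 467.5 kN → 0.75 × 467.5 = 351 kN.
Bearing (1.5 l_c t F_u ≤ 3.0 d t F_u): upper limit = 3.0·20·6·430 / 1000 = 154.8 kN.
  Edge l_c = 35 − 22/2 = 24 → r_n = 92.88 kN; interior l_c = 75 − 22 = 53 → r_n = 154.8 kN.
  R_n,bearing = 1·92.88 + 1·154.8 = 247.7 kN → 0.75 × 247.7 = 186 kN.
Bearing governs: 186 kN.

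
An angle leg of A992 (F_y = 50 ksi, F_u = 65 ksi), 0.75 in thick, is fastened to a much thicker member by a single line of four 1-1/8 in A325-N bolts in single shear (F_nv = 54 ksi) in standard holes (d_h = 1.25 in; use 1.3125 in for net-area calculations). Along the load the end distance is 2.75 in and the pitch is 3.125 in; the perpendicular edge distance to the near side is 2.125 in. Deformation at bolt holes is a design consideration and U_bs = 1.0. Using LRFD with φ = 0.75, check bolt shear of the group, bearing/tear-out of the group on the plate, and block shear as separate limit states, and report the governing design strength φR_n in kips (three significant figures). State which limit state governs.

Bolt shear: A_b = π·1.125²/4 = 0.994 in²; R_n = 54 × 0.994 × 4 × 1 = 214.7 kips → 0.75 × 214.7 = 161 kips.
Bearing: edge l_c = 2.125, r_n = 124.3 kips; interior l_c = 1.875, r_n = 109.7 kips; R_n = 124.3 + 3·109.7 = 453.4 kips → 340 kips.
Block shear: A_gv = 9.094, A_nv = 5.648, A_nt = 1.102 in²; R_n = min(0.6F_uA_nv, 0.6F_yA_gv) + U_bs·F_u·A_nt = 291.9 kips → 219 kips.
Bolt shear governs: 161 kips.

161 kips (bolt shear governs)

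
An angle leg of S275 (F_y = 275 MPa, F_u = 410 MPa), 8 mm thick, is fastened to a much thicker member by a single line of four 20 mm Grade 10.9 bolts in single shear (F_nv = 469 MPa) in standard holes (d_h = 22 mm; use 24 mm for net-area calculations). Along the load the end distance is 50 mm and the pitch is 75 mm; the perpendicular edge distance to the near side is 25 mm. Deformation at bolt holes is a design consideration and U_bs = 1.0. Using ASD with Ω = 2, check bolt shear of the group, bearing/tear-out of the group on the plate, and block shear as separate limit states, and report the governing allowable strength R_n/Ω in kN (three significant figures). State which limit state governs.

Bolt shear: A_b = π·20²/4 = 314.2 mm²; R_n = 469 × 314.2 × 4 × 1 / 1000 = 589.4 kN → 589.4 / 2 = 295 kN.
Bearing: edge l_c = 39, r_n = 153.5 kN; interior l_c = 53, r_n = 157.4 kN; R_n = 153.5 + 3·157.4 = 625.8 kN → 313 kN.
Block shear: A_gv = 2200, A_nv = 1528, A_nt = 104 mm²; R_n = min(0.6F_uA_nv, 0.6F_yA_gv) + U_bs·F_u·A_nt = 405.6 kN → 203 kN.
Block shear governs: 203 kN.

203 kN (block shear governs)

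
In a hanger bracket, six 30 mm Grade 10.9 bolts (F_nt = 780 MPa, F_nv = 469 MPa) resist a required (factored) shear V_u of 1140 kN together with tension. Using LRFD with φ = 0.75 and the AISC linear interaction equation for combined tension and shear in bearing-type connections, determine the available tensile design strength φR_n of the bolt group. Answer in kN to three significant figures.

1330 kN

A_b = π·30²/4 = 706.9 mm²; f_rv = 1140 × 1000 / (6 × 706.9) = 268.8 MPa.
F'_nt = 1.3 F_nt − (F_nt / φF_nv) f_rv = 1.3·780 − (780/(0.75·469))·268.8 = 418 MPa, capped at F_nt → F'_nt = 418 MPa.
R_n = F'_nt · A_b · n = 418 × 706.9 × 6 / 1000 = 1773 kN.
Design strength φR_n = 0.75 × 1773 = 1330 kN.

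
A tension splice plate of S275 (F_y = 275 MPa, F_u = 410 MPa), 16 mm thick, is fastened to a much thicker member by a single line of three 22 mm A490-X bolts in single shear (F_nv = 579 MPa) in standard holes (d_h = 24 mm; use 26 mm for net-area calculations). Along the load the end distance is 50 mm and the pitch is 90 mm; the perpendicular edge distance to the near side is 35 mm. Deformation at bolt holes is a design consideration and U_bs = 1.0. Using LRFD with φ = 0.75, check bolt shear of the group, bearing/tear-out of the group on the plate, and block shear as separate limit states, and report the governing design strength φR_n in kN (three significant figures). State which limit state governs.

495 kN (bolt shear governs)

Bolt shear: A_b = π·22²/4 = 380.1 mm²; R_n = 579 × 380.1 × 3 × 1 / 1000 = 660.3 kN → 0.75 × 660.3 = 495 kN.
Bearing: edge l_c = 38, r_n = 299.1 kN; interior l_c = 66, r_n = 346.4 kN; R_n = 299.1 + 2·346.4 = 991.9 kN → 744 kN.
Block shear: A_gv = 3680, A_nv = 2640, A_nt = 352 mm²; R_n = min(0.6F_uA_nv, 0.6F_yA_gv) + U_bs·F_u·A_nt = 751.5 kN → 564 kN.
Bolt shear governs: 495 kN.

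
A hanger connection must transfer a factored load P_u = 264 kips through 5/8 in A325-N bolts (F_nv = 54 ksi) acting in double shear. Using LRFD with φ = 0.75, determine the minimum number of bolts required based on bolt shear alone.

A_b = π·0.625²/4 = 0.3068 in².
Per-bolt design strength φR_n = 0.75 × 54 × 0.3068 × 2 = 24.85 kips.
n ≥ 264 / 24.85 = 10.62 → use 11 bolts.

11 bolts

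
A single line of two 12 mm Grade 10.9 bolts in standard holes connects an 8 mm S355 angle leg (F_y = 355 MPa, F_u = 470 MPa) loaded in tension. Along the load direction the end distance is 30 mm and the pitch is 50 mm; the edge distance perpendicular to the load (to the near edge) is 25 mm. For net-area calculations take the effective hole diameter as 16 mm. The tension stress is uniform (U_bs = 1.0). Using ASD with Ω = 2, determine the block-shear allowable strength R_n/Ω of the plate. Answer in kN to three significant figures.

95.1 kN

Shear plane L_v = 30 + 1·50 = 80 mm; A_gv = 80 × 8 = 640 mm².
A_nv = (80 − 1.5·16) × 8 = 448 mm².
A_nt = (25 − 0.5·16) × 8 = 136 mm².
0.6 F_u A_nv = 126.3 kN; 0.6 F_y A_gv = 136.3 kN → shear rupture governs the shear term.
R_n = 126.3 + 1.0 × 470 × 136 / 1000 = 190.3 kN.
Allowable strength R_n/Ω = 190.3 / 2 = 95.1 kN.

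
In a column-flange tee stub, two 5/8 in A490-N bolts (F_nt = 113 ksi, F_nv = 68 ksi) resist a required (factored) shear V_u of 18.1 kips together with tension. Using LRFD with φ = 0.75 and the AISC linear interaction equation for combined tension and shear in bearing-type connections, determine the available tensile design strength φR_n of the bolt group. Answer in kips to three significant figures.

A_b = π·0.625²/4 = 0.3068 in²; f_rv = 18.1 / (2 × 0.3068) = 29.5 ksi.
F'_nt = 1.3 F_nt − (F_nt / φF_nv) f_rv = 1.3·113 − (113/(0.75·68))·29.5 = 81.54 ksi, capped at F_nt → F'_nt = 81.54 ksi.
R_n = F'_nt · A_b · n = 81.54 × 0.3068 × 2 = 50.03 kips.
Design strength φR_n = 0.75 × 50.03 = 37.5 kips.

37.5 kips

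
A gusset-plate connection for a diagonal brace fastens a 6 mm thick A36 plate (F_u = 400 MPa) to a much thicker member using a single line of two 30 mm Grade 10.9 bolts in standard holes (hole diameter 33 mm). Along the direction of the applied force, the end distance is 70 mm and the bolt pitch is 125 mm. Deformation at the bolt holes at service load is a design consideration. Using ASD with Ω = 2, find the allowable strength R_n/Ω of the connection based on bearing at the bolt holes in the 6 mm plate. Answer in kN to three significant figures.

163 kN

Per bolt r_n = 1.2 l_c t F_u ≤ 2.4 d t F_u; upper limit = 2.4 × 30 × 6 × 400 / 1000 = 172.8 kN.
Edge bolt: l_c = 70 − 33/2 = 53.5 mm → 1.2 × 53.5 × 6 × 400 / 1000 = 154.1 → r_n = 154.1 kN.
Interior bolts: l_c = 125 − 33 = 92 mm → 1.2 × 92 × 6 × 400 / 1000 = 265 → r_n = 172.8 kN.
R_n = 1 × 154.1 + 1 × 172.8 = 326.9 kN.
Allowable strength R_n/Ω = 326.9 / 2 = 163 kN.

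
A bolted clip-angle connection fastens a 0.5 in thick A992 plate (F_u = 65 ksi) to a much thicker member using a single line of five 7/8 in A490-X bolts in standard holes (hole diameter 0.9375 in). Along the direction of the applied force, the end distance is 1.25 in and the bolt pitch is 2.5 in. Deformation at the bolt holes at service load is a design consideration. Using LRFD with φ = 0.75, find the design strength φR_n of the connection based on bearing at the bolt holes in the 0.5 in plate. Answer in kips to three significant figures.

206 kips

Per bolt r_n = 1.2 l_c t F_u ≤ 2.4 d t F_u; upper limit = 2.4 × 0.875 × 0.5 × 65 = 68.25 kips.
Edge bolt: l_c = 1.25 − 0.9375/2 = 0.7812 in → 1.2 × 0.7812 × 0.5 × 65 = 30.47 → r_n = 30.47 kips.
Interior bolts: l_c = 2.5 − 0.9375 = 1.562 in → 1.2 × 1.562 × 0.5 × 65 = 60.94 → r_n = 60.94 kips.
R_n = 1 × 30.47 + 4 × 60.94 = 274.2 kips.
Design strength φR_n = 0.75 × 274.2 = 206 kips.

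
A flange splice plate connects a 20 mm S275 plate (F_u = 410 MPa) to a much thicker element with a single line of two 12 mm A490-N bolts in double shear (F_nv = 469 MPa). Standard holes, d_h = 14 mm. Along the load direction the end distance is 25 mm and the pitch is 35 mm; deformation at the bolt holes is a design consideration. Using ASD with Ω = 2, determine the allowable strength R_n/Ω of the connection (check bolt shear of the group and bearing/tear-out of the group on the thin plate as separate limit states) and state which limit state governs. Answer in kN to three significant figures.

106 kN (bolt shear governs)

Bolt shear: A_b = π·12²/4 = 113.1 mm²; R_n = 469 × 113.1 × 2 × 2 / 1000 = 212.2 kN → 212.2 / 2 = 106 kN.
Bearing (1.2 l_c t F_u ≤ 2.4 d t F_u): upper limit = 2.4·12·20·410 / 1000 = 236.2 kN.
  Edge l_c = 25 − 14/2 = 18 → r_n = 177.1 kN; interior l_c = 35 − 14 = 21 → r_n = 206.6 kN.
  R_n,bearing = 1·177.1 + 1·206.6 = 383.8 kN → 383.8 / 2 = 192 kN.
Bolt shear governs: 106 kN.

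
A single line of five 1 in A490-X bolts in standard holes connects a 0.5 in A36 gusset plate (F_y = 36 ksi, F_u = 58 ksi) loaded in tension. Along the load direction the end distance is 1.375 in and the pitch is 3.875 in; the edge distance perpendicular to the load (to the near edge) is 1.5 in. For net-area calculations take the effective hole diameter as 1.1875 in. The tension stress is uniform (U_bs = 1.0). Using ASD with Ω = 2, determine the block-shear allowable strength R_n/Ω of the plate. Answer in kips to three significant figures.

104 kips

Shear plane L_v = 1.375 + 4·3.875 = 16.88 in; A_gv = 16.88 × 0.5 = 8.438 in².
A_nv = (16.88 − 4.5·1.1875) × 0.5 = 5.766 in².
A_nt = (1.5 − 0.5·1.1875) × 0.5 = 0.4531 in².
0.6 F_u A_nv = 200.6 kips; 0.6 F_y A_gv = 182.2 kips → shear yielding governs the shear term.
R_n = 182.2 + 1.0 × 58 × 0.4531 = 208.5 kips.
Allowable strength R_n/Ω = 208.5 / 2 = 104 kips.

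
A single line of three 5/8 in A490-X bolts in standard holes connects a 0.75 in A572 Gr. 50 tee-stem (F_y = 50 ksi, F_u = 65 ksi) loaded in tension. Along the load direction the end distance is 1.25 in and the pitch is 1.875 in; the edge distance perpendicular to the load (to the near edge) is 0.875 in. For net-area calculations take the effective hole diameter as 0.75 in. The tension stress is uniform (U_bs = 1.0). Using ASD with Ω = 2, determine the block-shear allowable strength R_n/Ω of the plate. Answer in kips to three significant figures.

57.9 kips

Shear plane L_v = 1.25 + 2·1.875 = 5 in; A_gv = 5 × 0.75 = 3.75 in².
A_nv = (5 − 2.5·0.75) × 0.75 = 2.344 in².
A_nt = (0.875 − 0.5·0.75) × 0.75 = 0.375 in².
0.6 F_u A_nv = 91.41 kips; 0.6 F_y A_gv = 112.5 kips → shear rupture governs the shear term.
R_n = 91.41 + 1.0 × 65 × 0.375 = 115.8 kips.
Allowable strength R_n/Ω = 115.8 / 2 = 57.9 kips.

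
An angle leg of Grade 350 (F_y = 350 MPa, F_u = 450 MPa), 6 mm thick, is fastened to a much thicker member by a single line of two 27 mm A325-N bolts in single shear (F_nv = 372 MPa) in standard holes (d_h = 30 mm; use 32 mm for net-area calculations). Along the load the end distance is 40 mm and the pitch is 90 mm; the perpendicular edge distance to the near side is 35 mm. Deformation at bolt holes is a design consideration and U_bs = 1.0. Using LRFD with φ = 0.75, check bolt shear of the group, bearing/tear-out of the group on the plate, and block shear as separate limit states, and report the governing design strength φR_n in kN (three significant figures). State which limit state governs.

Bolt shear: A_b = π·27²/4 = 572.6 mm²; R_n = 372 × 572.6 × 2 × 1 / 1000 = 426 kN → 0.75 × 426 = 319 kN.
Bearing: edge l_c = 25, r_n = 81 kN; interior l_c = 60, r_n = 175 kN; R_n = 81 + 1·175 = 256 kN → 192 kN.
Block shear: A_gv = 780, A_nv = 492, A_nt = 114 mm²; R_n = min(0.6F_uA_nv, 0.6F_yA_gv) + U_bs·F_u·A_nt = 184.1 kN → 138 kN.
Block shear governs: 138 kN.

138 kN (block shear governs)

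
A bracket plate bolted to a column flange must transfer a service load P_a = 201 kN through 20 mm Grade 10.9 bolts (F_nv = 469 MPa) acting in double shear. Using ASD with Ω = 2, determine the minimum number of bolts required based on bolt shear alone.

2 bolts

A_b = π·20²/4 = 314.2 mm².
Per-bolt allowable strength R_n/Ω = 469 × 314.2 × 2 / 1000 / 2 = 147.3 kN.
n ≥ 201 / 147.3 = 1.364 → use 2 bolts.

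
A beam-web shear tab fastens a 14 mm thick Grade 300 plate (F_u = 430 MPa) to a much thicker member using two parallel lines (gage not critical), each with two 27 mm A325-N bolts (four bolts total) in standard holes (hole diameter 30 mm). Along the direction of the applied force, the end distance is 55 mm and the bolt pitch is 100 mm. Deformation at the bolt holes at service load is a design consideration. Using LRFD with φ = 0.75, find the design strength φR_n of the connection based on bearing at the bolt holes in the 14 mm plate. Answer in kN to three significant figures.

Per bolt r_n = 1.2 l_c t F_u ≤ 2.4 d t F_u; upper limit = 2.4 × 27 × 14 × 430 / 1000 = 390.1 kN.
Edge bolt: l_c = 55 − 30/2 = 40 mm → 1.2 × 40 × 14 × 430 / 1000 = 289 → r_n = 289 kN.
Interior bolts: l_c = 100 − 30 = 70 mm → 1.2 × 70 × 14 × 430 / 1000 = 505.7 → r_n = 390.1 kN.
R_n = 2 × 289 + 2 × 390.1 = 1358 kN.
Design strength φR_n = 0.75 × 1358 = 1020 kN.

1020 kN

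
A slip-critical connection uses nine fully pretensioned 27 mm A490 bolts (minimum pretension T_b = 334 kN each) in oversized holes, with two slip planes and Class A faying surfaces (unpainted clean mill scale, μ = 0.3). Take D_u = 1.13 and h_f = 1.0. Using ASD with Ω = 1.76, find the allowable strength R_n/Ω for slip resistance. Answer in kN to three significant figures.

1160 kN

R_n = μ · D_u · h_f · T_b · n_s · n_b = 0.3 × 1.13 × 1.0 × 334 × 2 × 9 = 2038 kN.
Allowable strength R_n/Ω = 2038 / 1.76 = 1160 kN.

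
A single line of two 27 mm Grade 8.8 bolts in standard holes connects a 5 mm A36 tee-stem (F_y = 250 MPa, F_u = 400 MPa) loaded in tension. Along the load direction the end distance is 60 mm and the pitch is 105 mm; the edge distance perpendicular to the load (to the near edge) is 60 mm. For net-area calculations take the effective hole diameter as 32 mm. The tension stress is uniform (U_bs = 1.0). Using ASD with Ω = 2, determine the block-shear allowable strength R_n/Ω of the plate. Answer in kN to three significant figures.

106 kN

Shear plane L_v = 60 + 1·105 = 165 mm; A_gv = 165 × 5 = 825 mm².
A_nv = (165 − 1.5·32) × 5 = 585 mm².
A_nt = (60 − 0.5·32) × 5 = 220 mm².
0.6 F_u A_nv = 140.4 kN; 0.6 F_y A_gv = 123.8 kN → shear yielding governs the shear term.
R_n = 123.8 + 1.0 × 400 × 220 / 1000 = 211.8 kN.
Allowable strength R_n/Ω = 211.8 / 2 = 106 kN.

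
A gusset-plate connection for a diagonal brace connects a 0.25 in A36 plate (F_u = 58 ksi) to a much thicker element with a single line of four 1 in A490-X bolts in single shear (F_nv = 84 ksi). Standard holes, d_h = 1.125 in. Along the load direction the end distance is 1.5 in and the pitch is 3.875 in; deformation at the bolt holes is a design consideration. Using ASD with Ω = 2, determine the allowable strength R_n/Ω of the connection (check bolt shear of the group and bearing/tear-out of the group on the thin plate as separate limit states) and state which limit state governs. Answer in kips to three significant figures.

Bolt shear: A_b = π·1²/4 = 0.7854 in²; R_n = 84 × 0.7854 × 4 × 1 = 263.9 kips → 263.9 / 2 = 132 kips.
Bearing (1.2 l_c t F_u ≤ 2.4 d t F_u): upper limit = 2.4·1·0.25·58 = 34.8 kips.
  Edge l_c = 1.5 − 1.125/2 = 0.9375 → r_n = 16.31 kips; interior l_c = 3.875 − 1.125 = 2.75 → r_n = 34.8 kips.
  R_n,bearing = 1·16.31 + 3·34.8 = 120.7 kips → 120.7 / 2 = 60.4 kips.
Bearing governs: 60.4 kips.

60.4 kips (bearing governs)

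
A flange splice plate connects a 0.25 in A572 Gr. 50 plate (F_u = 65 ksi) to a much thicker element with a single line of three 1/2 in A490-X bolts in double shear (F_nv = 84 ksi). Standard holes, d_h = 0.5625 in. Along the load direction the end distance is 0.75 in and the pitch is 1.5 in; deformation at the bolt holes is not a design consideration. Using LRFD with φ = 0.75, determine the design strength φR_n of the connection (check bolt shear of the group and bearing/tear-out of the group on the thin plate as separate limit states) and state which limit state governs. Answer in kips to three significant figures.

Bolt shear: A_b = π·0.5²/4 = 0.1963 in²; R_n = 84 × 0.1963 × 3 × 2 = 98.96 kips → 0.75 × 98.96 = 74.2 kips.
Bearing (1.5 l_c t F_u ≤ 3.0 d t F_u): upper limit = 3.0·0.5·0.25·65 = 24.38 kips.
  Edge l_c = 0.75 − 0.5625/2 = 0.4688 → r_n = 11.43 kips; interior l_c = 1.5 − 0.5625 = 0.9375 → r_n = 22.85 kips.
  R_n,bearing = 1·11.43 + 2·22.85 = 57.13 kips → 0.75 × 57.13 = 42.8 kips.
Bearing governs: 42.8 kips.

42.8 kips (bearing governs)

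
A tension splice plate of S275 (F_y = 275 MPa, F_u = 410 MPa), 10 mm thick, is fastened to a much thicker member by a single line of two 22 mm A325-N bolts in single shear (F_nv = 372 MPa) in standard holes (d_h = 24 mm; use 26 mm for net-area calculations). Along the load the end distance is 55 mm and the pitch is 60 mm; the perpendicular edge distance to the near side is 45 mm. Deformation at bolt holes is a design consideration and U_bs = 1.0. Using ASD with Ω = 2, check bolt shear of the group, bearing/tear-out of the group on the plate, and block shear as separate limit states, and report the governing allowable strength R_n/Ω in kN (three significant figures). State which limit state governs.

141 kN (bolt shear governs)

Bolt shear: A_b = π·22²/4 = 380.1 mm²; R_n = 372 × 380.1 × 2 × 1 / 1000 = 282.8 kN → 282.8 / 2 = 141 kN.
Bearing: edge l_c = 43, r_n = 211.6 kN; interior l_c = 36, r_n = 177.1 kN; R_n = 211.6 + 1·177.1 = 388.7 kN → 194 kN.
Block shear: A_gv = 1150, A_nv = 760, A_nt = 320 mm²; R_n = min(0.6F_uA_nv, 0.6F_yA_gv) + U_bs·F_u·A_nt = 318.2 kN → 159 kN.
Bolt shear governs: 141 kN.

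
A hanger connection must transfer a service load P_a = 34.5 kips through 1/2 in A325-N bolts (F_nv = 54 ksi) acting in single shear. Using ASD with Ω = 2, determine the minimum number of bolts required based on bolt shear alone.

7 bolts

A_b = π·0.5²/4 = 0.1963 in².
Per-bolt allowable strength R_n/Ω = 54 × 0.1963 × 1 / 2 = 5.301 kips.
n ≥ 34.5 / 5.301 = 6.508 → use 7 bolts.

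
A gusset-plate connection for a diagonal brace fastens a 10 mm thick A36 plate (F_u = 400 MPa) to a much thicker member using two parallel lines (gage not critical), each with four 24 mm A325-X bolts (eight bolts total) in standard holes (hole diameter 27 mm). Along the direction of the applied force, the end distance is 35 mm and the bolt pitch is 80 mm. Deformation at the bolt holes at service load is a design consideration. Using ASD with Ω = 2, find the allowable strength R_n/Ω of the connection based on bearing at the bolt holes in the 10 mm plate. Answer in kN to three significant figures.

794 kN

Per bolt r_n = 1.2 l_c t F_u ≤ 2.4 d t F_u; upper limit = 2.4 × 24 × 10 × 400 / 1000 = 230.4 kN.
Edge bolt: l_c = 35 − 27/2 = 21.5 mm → 1.2 × 21.5 × 10 × 400 / 1000 = 103.2 → r_n = 103.2 kN.
Interior bolts: l_c = 80 − 27 = 53 mm → 1.2 × 53 × 10 × 400 / 1000 = 254.4 → r_n = 230.4 kN.
R_n = 2 × 103.2 + 6 × 230.4 = 1589 kN.
Allowable strength R_n/Ω = 1589 / 2 = 794 kN.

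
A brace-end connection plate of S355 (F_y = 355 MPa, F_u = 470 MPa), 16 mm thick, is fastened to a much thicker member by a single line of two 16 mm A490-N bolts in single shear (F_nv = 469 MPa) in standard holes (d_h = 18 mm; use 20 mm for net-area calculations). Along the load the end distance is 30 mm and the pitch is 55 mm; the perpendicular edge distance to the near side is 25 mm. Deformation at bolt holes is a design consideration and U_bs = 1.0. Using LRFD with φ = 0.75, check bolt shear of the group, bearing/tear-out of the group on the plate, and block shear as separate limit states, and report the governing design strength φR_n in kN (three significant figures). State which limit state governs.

141 kN (bolt shear governs)

Bolt shear: A_b = π·16²/4 = 201.1 mm²; R_n = 469 × 201.1 × 2 × 1 / 1000 = 188.6 kN → 0.75 × 188.6 = 141 kN.
Bearing: edge l_c = 21, r_n = 189.5 kN; interior l_c = 37, r_n = 288.8 kN; R_n = 189.5 + 1·288.8 = 478.3 kN → 359 kN.
Block shear: A_gv = 1360, A_nv = 880, A_nt = 240 mm²; R_n = min(0.6F_uA_nv, 0.6F_yA_gv) + U_bs·F_u·A_nt = 361 kN → 271 kN.
Bolt shear governs: 141 kN.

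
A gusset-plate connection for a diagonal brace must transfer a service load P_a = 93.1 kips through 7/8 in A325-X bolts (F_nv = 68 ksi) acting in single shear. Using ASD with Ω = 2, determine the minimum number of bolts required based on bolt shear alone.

A_b = π·0.875²/4 = 0.6013 in².
Per-bolt allowable strength R_n/Ω = 68 × 0.6013 × 1 / 2 = 20.44 kips.
n ≥ 93.1 / 20.44 = 4.554 → use 5 bolts.

5 bolts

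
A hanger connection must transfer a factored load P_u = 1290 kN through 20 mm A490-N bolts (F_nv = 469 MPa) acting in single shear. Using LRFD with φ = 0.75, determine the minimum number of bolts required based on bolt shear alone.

12 bolts

A_b = π·20²/4 = 314.2 mm².
Per-bolt design strength φR_n = 0.75 × 469 × 314.2 × 1 / 1000 = 110.5 kN.
n ≥ 1290 / 110.5 = 11.67 → use 12 bolts.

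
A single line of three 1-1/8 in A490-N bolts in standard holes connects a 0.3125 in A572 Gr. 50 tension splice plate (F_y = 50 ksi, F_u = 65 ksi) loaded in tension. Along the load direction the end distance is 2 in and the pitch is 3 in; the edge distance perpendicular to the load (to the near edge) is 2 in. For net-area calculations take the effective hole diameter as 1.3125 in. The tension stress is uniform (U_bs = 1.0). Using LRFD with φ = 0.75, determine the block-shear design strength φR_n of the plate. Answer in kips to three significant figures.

Shear plane L_v = 2 + 2·3 = 8 in; A_gv = 8 × 0.3125 = 2.5 in².
A_nv = (8 − 2.5·1.3125) × 0.3125 = 1.475 in².
A_nt = (2 − 0.5·1.3125) × 0.3125 = 0.4199 in².
0.6 F_u A_nv = 57.51 kips; 0.6 F_y A_gv = 75 kips → shear rupture governs the shear term.
R_n = 57.51 + 1.0 × 65 × 0.4199 = 84.8 kips.
Design strength φR_n = 0.75 × 84.8 = 63.6 kips.

63.6 kips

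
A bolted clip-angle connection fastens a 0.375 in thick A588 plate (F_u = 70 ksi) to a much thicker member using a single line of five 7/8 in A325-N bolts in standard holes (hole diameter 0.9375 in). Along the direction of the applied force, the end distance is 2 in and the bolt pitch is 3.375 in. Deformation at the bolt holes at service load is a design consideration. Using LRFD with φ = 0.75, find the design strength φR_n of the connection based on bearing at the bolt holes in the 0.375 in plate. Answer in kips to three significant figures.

202 kips

Per bolt r_n = 1.2 l_c t F_u ≤ 2.4 d t F_u; upper limit = 2.4 × 0.875 × 0.375 × 70 = 55.13 kips.
Edge bolt: l_c = 2 − 0.9375/2 = 1.531 in → 1.2 × 1.531 × 0.375 × 70 = 48.23 → r_n = 48.23 kips.
Interior bolts: l_c = 3.375 − 0.9375 = 2.438 in → 1.2 × 2.438 × 0.375 × 70 = 76.78 → r_n = 55.13 kips.
R_n = 1 × 48.23 + 4 × 55.13 = 268.7 kips.
Design strength φR_n = 0.75 × 268.7 = 202 kips.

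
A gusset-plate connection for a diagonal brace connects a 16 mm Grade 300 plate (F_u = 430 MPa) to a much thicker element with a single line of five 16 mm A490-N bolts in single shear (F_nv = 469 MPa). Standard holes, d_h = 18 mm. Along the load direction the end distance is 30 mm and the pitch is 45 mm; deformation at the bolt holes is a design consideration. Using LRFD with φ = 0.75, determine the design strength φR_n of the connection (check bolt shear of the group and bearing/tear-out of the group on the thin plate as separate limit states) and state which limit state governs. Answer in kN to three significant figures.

354 kN (bolt shear governs)

Bolt shear: A_b = π·16²/4 = 201.1 mm²; R_n = 469 × 201.1 × 5 × 1 / 1000 = 471.5 kN → 0.75 × 471.5 = 354 kN.
Bearing (1.2 l_c t F_u ≤ 2.4 d t F_u): upper limit = 2.4·16·16·430 / 1000 = 264.2 kN.
  Edge l_c = 30 − 18/2 = 21 → r_n = 173.4 kN; interior l_c = 45 − 18 = 27 → r_n = 222.9 kN.
  R_n,bearing = 1·173.4 + 4·222.9 = 1065 kN → 0.75 × 1065 = 799 kN.
Bolt shear governs: 354 kN.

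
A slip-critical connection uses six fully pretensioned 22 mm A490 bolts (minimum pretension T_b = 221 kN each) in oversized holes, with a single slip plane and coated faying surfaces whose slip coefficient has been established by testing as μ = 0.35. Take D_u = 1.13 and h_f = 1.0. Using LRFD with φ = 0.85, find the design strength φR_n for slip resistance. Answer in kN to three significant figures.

R_n = μ · D_u · h_f · T_b · n_s · n_b = 0.35 × 1.13 × 1.0 × 221 × 1 × 6 = 524.4 kN.
Design strength φR_n = 0.85 × 524.4 = 446 kN.

446 kN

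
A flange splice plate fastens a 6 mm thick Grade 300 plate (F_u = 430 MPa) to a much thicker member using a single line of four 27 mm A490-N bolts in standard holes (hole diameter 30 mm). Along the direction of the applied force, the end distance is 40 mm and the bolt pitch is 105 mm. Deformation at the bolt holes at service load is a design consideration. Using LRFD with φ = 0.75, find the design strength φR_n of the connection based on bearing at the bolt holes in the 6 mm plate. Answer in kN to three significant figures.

434 kN

Per bolt r_n = 1.2 l_c t F_u ≤ 2.4 d t F_u; upper limit = 2.4 × 27 × 6 × 430 / 1000 = 167.2 kN.
Edge bolt: l_c = 40 − 30/2 = 25 mm → 1.2 × 25 × 6 × 430 / 1000 = 77.4 → r_n = 77.4 kN.
Interior bolts: l_c = 105 − 30 = 75 mm → 1.2 × 75 × 6 × 430 / 1000 = 232.2 → r_n = 167.2 kN.
R_n = 1 × 77.4 + 3 × 167.2 = 579 kN.
Design strength φR_n = 0.75 × 579 = 434 kN.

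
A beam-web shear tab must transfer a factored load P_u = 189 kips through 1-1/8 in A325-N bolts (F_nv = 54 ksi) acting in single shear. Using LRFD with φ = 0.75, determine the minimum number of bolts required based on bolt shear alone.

5 bolts

A_b = π·1.125²/4 = 0.994 in².
Per-bolt design strength φR_n = 0.75 × 54 × 0.994 × 1 = 40.26 kips.
n ≥ 189 / 40.26 = 4.695 → use 5 bolts.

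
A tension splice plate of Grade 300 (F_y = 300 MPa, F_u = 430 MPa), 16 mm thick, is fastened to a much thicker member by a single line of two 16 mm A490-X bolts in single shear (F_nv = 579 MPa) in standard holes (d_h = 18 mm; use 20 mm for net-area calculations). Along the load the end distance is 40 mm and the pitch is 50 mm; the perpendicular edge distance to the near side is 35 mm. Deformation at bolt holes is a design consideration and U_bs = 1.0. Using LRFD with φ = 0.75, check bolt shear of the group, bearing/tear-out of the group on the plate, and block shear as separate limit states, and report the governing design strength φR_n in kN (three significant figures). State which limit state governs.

175 kN (bolt shear governs)

Bolt shear: A_b = π·16²/4 = 201.1 mm²; R_n = 579 × 201.1 × 2 × 1 / 1000 = 232.8 kN → 0.75 × 232.8 = 175 kN.
Bearing: edge l_c = 31, r_n = 255.9 kN; interior l_c = 32, r_n = 264.2 kN; R_n = 255.9 + 1·264.2 = 520.1 kN → 390 kN.
Block shear: A_gv = 1440, A_nv = 960, A_nt = 400 mm²; R_n = min(0.6F_uA_nv, 0.6F_yA_gv) + U_bs·F_u·A_nt = 419.7 kN → 315 kN.
Bolt shear governs: 175 kN.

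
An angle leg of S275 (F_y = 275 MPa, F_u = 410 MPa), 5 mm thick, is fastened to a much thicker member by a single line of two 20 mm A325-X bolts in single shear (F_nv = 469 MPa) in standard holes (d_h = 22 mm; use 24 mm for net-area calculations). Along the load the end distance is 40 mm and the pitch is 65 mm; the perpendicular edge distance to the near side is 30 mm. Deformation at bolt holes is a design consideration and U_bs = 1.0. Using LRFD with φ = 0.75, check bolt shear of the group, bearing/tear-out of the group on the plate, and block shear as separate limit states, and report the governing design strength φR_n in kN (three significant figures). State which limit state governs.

Bolt shear: A_b = π·20²/4 = 314.2 mm²; R_n = 469 × 314.2 × 2 × 1 / 1000 = 294.7 kN → 0.75 × 294.7 = 221 kN.
Bearing: edge l_c = 29, r_n = 71.34 kN; interior l_c = 43, r_n = 98.4 kN; R_n = 71.34 + 1·98.4 = 169.7 kN → 127 kN.
Block shear: A_gv = 525, A_nv = 345, A_nt = 90 mm²; R_n = min(0.6F_uA_nv, 0.6F_yA_gv) + U_bs·F_u·A_nt = 121.8 kN → 91.3 kN.
Block shear governs: 91.3 kN.

91.3 kN (block shear governs)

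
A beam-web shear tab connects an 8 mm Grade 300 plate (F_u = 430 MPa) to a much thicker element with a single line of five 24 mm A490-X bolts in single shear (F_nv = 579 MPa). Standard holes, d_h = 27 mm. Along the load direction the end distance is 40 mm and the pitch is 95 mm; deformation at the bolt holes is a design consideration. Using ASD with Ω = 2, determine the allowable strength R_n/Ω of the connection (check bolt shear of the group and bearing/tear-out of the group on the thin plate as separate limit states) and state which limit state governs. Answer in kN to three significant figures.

Bolt shear: A_b = π·24²/4 = 452.4 mm²; R_n = 579 × 452.4 × 5 × 1 / 1000 = 1310 kN → 1310 / 2 = 655 kN.
Bearing (1.2 l_c t F_u ≤ 2.4 d t F_u): upper limit = 2.4·24·8·430 / 1000 = 198.1 kN.
  Edge l_c = 40 − 27/2 = 26.5 → r_n = 109.4 kN; interior l_c = 95 − 27 = 68 → r_n = 198.1 kN.
  R_n,bearing = 1·109.4 + 4·198.1 = 902 kN → 902 / 2 = 451 kN.
Bearing governs: 451 kN.

451 kN (bearing governs)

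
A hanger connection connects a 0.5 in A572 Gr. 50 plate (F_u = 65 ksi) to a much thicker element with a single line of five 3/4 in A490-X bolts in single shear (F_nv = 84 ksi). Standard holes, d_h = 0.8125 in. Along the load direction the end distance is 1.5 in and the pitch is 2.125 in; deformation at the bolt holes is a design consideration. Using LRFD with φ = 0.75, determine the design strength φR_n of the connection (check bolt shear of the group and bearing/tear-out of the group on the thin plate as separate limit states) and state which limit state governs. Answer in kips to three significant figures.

Bolt shear: A_b = π·0.75²/4 = 0.4418 in²; R_n = 84 × 0.4418 × 5 × 1 = 185.6 kips → 0.75 × 185.6 = 139 kips.
Bearing (1.2 l_c t F_u ≤ 2.4 d t F_u): upper limit = 2.4·0.75·0.5·65 = 58.5 kips.
  Edge l_c = 1.5 − 0.8125/2 = 1.094 → r_n = 42.66 kips; interior l_c = 2.125 − 0.8125 = 1.312 → r_n = 51.19 kips.
  R_n,bearing = 1·42.66 + 4·51.19 = 247.4 kips → 0.75 × 247.4 = 186 kips.
Bolt shear governs: 139 kips.

139 kips (bolt shear governs)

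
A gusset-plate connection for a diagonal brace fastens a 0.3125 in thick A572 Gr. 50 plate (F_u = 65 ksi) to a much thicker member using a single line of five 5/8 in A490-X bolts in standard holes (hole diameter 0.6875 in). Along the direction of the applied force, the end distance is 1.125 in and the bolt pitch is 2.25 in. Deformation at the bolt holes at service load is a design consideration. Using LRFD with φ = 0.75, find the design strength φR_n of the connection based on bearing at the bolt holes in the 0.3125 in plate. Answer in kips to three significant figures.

106 kips

Per bolt r_n = 1.2 l_c t F_u ≤ 2.4 d t F_u; upper limit = 2.4 × 0.625 × 0.3125 × 65 = 30.47 kips.
Edge bolt: l_c = 1.125 − 0.6875/2 = 0.7812 in → 1.2 × 0.7812 × 0.3125 × 65 = 19.04 → r_n = 19.04 kips.
Interior bolts: l_c = 2.25 − 0.6875 = 1.562 in → 1.2 × 1.562 × 0.3125 × 65 = 38.09 → r_n = 30.47 kips.
R_n = 1 × 19.04 + 4 × 30.47 = 140.9 kips.
Design strength φR_n = 0.75 × 140.9 = 106 kips.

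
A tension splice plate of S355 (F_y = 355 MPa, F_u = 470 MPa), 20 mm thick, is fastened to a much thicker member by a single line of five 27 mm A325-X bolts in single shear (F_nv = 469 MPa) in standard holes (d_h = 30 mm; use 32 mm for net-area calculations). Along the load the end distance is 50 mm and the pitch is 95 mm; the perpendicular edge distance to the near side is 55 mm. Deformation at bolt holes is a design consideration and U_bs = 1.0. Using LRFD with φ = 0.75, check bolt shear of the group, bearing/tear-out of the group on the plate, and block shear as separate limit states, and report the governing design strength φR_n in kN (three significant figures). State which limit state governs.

Bolt shear: A_b = π·27²/4 = 572.6 mm²; R_n = 469 × 572.6 × 5 × 1 / 1000 = 1343 kN → 0.75 × 1343 = 1010 kN.
Bearing: edge l_c = 35, r_n = 394.8 kN; interior l_c = 65, r_n = 609.1 kN; R_n = 394.8 + 4·609.1 = 2831 kN → 2120 kN.
Block shear: A_gv = 8600, A_nv = 5720, A_nt = 780 mm²; R_n = min(0.6F_uA_nv, 0.6F_yA_gv) + U_bs·F_u·A_nt = 1980 kN → 1480 kN.
Bolt shear governs: 1010 kN.

1010 kN (bolt shear governs)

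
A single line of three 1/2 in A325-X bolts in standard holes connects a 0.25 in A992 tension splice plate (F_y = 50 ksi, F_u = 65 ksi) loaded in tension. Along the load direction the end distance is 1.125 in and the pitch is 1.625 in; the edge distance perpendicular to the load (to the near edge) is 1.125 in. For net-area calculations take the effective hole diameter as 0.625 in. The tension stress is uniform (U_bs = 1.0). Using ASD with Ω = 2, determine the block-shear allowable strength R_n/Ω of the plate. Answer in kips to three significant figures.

Shear plane L_v = 1.125 + 2·1.625 = 4.375 in; A_gv = 4.375 × 0.25 = 1.094 in².
A_nv = (4.375 − 2.5·0.625) × 0.25 = 0.7031 in².
A_nt = (1.125 − 0.5·0.625) × 0.25 = 0.2031 in².
0.6 F_u A_nv = 27.42 kips; 0.6 F_y A_gv = 32.81 kips → shear rupture governs the shear term.
R_n = 27.42 + 1.0 × 65 × 0.2031 = 40.62 kips.
Allowable strength R_n/Ω = 40.62 / 2 = 20.3 kips.

20.3 kips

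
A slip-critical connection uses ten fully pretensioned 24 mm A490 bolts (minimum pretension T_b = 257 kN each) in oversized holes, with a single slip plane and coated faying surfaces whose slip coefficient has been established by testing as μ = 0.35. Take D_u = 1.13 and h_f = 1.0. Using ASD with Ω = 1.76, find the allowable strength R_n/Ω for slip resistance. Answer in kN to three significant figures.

578 kN

R_n = μ · D_u · h_f · T_b · n_s · n_b = 0.35 × 1.13 × 1.0 × 257 × 1 × 10 = 1016 kN.
Allowable strength R_n/Ω = 1016 / 1.76 = 578 kN.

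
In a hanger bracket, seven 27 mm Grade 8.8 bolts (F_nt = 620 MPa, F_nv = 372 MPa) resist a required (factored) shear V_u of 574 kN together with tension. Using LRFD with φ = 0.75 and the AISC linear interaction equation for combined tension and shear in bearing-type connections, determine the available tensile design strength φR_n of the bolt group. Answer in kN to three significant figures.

1470 kN

A_b = π·27²/4 = 572.6 mm²; f_rv = 574 × 1000 / (7 × 572.6) = 143.2 MPa.
F'_nt = 1.3 F_nt − (F_nt / φF_nv) f_rv = 1.3·620 − (620/(0.75·372))·143.2 = 487.7 MPa, capped at F_nt → F'_nt = 487.7 MPa.
R_n = F'_nt · A_b · n = 487.7 × 572.6 × 7 / 1000 = 1955 kN.
Design strength φR_n = 0.75 × 1955 = 1470 kN.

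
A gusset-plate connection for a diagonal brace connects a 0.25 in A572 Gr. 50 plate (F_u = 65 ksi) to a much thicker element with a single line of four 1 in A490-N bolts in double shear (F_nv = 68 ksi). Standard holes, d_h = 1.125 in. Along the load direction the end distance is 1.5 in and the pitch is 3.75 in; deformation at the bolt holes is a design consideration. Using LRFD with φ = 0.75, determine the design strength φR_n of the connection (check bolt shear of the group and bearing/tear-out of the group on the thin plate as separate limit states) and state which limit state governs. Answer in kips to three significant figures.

101 kips (bearing governs)

Bolt shear: A_b = π·1²/4 = 0.7854 in²; R_n = 68 × 0.7854 × 4 × 2 = 427.3 kips → 0.75 × 427.3 = 320 kips.
Bearing (1.2 l_c t F_u ≤ 2.4 d t F_u): upper limit = 2.4·1·0.25·65 = 39 kips.
  Edge l_c = 1.5 − 1.125/2 = 0.9375 → r_n = 18.28 kips; interior l_c = 3.75 − 1.125 = 2.625 → r_n = 39 kips.
  R_n,bearing = 1·18.28 + 3·39 = 135.3 kips → 0.75 × 135.3 = 101 kips.
Bearing governs: 101 kips.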